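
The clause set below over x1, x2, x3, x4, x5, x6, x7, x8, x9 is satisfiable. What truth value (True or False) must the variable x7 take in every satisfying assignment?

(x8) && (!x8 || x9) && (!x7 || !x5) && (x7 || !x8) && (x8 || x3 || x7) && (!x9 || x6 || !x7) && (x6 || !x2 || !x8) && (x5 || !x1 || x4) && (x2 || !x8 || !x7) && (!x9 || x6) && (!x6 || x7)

True

Suppose x7 = false.
Unit clause (x8) forces x8 = true.
That conflicts with the unit clause (!x8).
So every satisfying assignment has x7 = True.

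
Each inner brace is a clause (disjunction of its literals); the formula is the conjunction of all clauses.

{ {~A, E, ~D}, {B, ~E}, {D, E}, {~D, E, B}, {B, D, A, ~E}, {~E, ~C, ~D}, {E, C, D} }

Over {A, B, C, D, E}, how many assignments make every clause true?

8

There are 2^5 = 32 truth assignments over (A, B, C, D, E).
Split on A. With A = 1, the clauses containing A are satisfied and ~A drops from the rest; 3 of the 2^4 = 16 assignments to the other variables satisfy what remains.
With A = 0, by the same count on the reduced clause set, 5 assignments work.
Total: 3 + 5 = 8.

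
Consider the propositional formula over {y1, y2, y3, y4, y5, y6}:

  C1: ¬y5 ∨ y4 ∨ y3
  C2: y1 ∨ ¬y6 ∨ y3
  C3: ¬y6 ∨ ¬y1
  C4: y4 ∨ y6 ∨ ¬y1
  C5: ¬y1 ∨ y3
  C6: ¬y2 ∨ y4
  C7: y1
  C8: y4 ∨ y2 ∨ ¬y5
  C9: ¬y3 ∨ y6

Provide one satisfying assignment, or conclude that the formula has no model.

UNSATISFIABLE

Unit clause (y1) forces y1 = True.
Unit clause (¬y6) forces y6 = False.
Unit clause (y4) forces y4 = True.
Unit clause (y3) forces y3 = True.
Now (¬y3) is unsatisfied and unit — conflict.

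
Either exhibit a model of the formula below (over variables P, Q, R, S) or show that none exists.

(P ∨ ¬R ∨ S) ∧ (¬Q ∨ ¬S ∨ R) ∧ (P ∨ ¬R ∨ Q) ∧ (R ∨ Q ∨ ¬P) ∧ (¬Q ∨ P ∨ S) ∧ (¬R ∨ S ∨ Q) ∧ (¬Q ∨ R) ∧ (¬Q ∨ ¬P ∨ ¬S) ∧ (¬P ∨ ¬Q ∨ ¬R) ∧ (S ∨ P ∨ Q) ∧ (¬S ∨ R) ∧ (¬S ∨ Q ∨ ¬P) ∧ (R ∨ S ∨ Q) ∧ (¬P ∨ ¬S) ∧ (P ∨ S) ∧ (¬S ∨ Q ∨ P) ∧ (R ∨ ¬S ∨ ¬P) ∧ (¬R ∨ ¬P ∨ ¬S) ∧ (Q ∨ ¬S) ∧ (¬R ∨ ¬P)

Suppose Q = True.
From the singleton clause (R), R = True.
From the singleton clause (¬P), P = False.
From the singleton clause (S), S = True.
Every clause now holds.

P: False, Q: True, R: True, S: True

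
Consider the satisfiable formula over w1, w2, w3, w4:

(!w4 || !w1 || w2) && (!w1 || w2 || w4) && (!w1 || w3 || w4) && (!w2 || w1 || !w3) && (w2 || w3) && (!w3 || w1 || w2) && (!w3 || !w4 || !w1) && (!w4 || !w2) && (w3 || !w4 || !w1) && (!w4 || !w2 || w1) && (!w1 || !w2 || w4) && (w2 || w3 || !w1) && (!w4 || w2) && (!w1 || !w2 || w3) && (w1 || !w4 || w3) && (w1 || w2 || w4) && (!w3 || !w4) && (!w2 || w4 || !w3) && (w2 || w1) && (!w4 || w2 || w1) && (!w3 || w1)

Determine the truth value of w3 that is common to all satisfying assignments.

False

Suppose w3 = true.
From the singleton clause (!w4), w4 = false.
From the singleton clause (!w2), w2 = false.
From the singleton clause (!w1), w1 = false.
Now (w1) is unsatisfied and unit — conflict.
So every satisfying assignment has w3 = False.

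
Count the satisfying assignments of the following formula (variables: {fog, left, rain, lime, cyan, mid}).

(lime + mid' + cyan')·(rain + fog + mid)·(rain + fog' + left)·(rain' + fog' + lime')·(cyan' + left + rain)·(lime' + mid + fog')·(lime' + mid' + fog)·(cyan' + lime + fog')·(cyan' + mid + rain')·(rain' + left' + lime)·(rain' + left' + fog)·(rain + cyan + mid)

10

There are 2^6 = 64 truth assignments over (fog, left, rain, lime, cyan, mid).
Split on rain. With rain = 1, the clauses containing rain are satisfied and rain' drops from the rest; 5 of the 2^5 = 32 assignments to the other variables satisfy what remains.
With rain = 0, by the same count on the reduced clause set, 5 assignments work.
(One model: fog=F, left=F, rain=F, lime=F, cyan=F, mid=T.)
Total: 5 + 5 = 10.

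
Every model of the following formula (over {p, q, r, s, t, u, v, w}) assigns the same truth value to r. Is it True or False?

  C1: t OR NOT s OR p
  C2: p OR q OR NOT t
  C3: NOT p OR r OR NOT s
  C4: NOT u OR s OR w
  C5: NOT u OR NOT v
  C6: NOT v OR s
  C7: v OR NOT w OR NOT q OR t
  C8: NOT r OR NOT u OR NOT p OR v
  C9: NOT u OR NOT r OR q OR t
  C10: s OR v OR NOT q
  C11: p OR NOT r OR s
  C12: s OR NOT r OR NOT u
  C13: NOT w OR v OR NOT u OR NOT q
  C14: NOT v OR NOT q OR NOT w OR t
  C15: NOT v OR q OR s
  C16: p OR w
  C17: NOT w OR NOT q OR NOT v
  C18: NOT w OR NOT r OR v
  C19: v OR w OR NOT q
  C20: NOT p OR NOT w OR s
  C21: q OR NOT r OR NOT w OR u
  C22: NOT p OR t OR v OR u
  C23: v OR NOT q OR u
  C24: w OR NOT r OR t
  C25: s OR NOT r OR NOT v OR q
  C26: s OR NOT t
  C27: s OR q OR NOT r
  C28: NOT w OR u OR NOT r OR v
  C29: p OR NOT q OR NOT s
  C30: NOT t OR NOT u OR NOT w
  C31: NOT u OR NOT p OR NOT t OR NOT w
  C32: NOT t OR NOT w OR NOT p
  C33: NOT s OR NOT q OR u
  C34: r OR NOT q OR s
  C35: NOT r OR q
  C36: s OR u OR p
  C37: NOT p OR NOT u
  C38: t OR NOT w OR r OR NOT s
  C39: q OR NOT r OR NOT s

Suppose r = true.
(q) alone gives q = true.
Case u = false:
(v) alone gives v = true.
(s) alone gives s = true.
Now (NOT s) is unsatisfied and unit — conflict.
Backtrack on u: now try u = true.
(NOT v) alone gives v = false.
(NOT p) alone gives p = false.
(s) alone gives s = true.
Now (NOT s) is unsatisfied and unit — conflict.
Neither u = true nor u = false works.
So every satisfying assignment has r = False.

False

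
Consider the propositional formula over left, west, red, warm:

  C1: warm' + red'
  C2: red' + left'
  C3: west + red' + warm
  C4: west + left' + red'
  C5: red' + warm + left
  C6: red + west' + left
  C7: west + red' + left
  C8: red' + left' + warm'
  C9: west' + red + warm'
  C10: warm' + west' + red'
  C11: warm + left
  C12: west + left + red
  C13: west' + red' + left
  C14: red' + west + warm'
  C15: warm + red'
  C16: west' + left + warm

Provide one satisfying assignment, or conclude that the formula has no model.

Try warm = 0.
The clause (left) is unit, so left = 1.
The clause (red') is unit, so red = 0.
Every clause is now satisfied; west is unconstrained.

left: 1; west: 1; red: 0; warm: 0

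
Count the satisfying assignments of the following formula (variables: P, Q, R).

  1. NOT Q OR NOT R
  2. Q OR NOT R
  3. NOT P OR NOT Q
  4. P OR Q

2

There are 2^3 = 8 truth assignments over (P, Q, R).
Check each against the 4 clauses (columns in the order P, Q, R):
  F F F  ✗ fails (P OR Q)
  F F T  ✗ fails (Q OR NOT R)
  F T F  ✓ satisfies all
  F T T  ✗ fails (NOT Q OR NOT R)
  T F F  ✓ satisfies all
  T F T  ✗ fails (Q OR NOT R)
  T T F  ✗ fails (NOT P OR NOT Q)
  T T T  ✗ fails (NOT Q OR NOT R)
2 of the 8 rows are models.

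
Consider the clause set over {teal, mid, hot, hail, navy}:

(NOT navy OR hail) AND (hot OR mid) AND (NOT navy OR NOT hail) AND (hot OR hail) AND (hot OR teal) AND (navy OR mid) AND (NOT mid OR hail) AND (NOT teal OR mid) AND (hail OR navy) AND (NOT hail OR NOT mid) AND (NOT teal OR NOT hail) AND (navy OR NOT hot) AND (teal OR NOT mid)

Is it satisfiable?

Branch on navy: set navy = false.
From the singleton clause (mid), mid = true.
From the singleton clause (hail), hail = true.
But (NOT hail) is also a unit clause — contradiction.
So navy must be the other value — set navy = true.
From the singleton clause (hail), hail = true.
But (NOT hail) is also a unit clause — contradiction.
Neither navy = true nor navy = false works.
No assignment satisfies every clause.

No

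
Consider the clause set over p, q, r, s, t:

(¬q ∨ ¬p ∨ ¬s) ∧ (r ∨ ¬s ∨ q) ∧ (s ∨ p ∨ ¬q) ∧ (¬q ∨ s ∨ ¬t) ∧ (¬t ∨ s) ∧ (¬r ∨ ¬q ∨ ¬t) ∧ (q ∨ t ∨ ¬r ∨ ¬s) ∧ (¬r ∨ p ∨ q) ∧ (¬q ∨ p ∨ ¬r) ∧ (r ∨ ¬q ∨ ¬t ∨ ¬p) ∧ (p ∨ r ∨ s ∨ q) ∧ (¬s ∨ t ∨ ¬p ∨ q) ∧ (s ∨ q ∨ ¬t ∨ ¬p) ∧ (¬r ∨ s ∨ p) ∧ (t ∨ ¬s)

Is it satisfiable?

Yes, satisfiable

Branch on t: set t = False.
The clause (¬s) is unit, so s = False.
Branch on p: set p = True.
Every clause is now satisfied; q, r are unconstrained.
A satisfying assignment: p=True; q=True; r=True; s=False; t=False.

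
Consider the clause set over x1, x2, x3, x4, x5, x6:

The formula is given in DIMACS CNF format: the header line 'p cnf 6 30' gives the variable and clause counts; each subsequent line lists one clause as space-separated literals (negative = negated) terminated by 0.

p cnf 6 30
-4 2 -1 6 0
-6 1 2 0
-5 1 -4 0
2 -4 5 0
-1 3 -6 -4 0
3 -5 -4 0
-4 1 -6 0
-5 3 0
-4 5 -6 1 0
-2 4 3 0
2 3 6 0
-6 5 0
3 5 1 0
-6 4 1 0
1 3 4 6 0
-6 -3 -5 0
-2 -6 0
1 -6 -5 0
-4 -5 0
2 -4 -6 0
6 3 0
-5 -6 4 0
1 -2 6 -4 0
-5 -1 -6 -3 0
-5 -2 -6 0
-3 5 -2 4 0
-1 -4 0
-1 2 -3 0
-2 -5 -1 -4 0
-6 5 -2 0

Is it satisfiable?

Case x5 = True:
From the singleton clause (x3), x3 = True.
From the singleton clause (¬x6), x6 = False.
From the singleton clause (¬x4), x4 = False.
Case x1 = True:
From the singleton clause (x2), x2 = True.
This assignment satisfies each clause.
A satisfying assignment: x1: True; x2: True; x3: True; x4: False; x5: True; x6: False.

Satisfiable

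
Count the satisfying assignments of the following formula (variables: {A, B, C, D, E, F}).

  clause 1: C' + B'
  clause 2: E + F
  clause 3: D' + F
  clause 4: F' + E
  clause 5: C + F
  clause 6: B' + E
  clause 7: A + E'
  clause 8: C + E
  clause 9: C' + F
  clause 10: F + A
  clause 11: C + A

6

There are 2^6 = 64 truth assignments over (A, B, C, D, E, F).
Split on F. With F = 1, the clauses containing F are satisfied and F' drops from the rest; 6 of the 2^5 = 32 assignments to the other variables satisfy what remains.
With F = 0, by the same count on the reduced clause set, 0 assignments work.
Total: 6 + 0 = 6.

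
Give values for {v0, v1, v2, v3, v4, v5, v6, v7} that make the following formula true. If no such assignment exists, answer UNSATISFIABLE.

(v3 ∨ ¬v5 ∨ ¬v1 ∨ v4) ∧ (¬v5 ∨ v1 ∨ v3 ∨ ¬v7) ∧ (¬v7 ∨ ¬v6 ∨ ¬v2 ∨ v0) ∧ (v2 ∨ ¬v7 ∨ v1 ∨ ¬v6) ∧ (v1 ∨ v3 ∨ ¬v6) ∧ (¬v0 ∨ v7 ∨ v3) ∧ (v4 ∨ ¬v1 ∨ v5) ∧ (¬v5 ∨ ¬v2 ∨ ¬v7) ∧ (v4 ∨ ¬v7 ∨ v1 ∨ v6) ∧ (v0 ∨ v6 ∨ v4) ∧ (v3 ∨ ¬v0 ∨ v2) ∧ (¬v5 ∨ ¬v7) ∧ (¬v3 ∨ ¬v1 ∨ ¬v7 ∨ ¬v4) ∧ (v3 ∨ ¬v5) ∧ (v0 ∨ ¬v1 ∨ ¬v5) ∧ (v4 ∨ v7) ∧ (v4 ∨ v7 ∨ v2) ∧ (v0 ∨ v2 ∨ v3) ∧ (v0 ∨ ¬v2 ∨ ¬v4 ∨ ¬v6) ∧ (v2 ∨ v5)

v0: True, v1: False, v2: True, v3: True, v4: True, v5: False, v6: True, v7: False

Case v5 = False:
The clause (v2) is unit, so v2 = True.
Case v4 = True:
Case v0 = True:
Case v7 = False:
The clause (v3) is unit, so v3 = True.
All clauses hold; v1, v6 can take either value.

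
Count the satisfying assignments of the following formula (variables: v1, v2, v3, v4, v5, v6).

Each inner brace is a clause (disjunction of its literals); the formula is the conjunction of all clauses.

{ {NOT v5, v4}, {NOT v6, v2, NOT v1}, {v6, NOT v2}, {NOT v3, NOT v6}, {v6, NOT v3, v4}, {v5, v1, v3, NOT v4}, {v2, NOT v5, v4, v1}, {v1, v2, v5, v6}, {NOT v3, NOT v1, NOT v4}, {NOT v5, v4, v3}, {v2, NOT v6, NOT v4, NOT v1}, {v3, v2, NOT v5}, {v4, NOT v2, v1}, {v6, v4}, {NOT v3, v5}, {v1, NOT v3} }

6

There are 2^6 = 64 truth assignments over (v1, v2, v3, v4, v5, v6).
Split on v3. With v3 = true, the clauses containing v3 are satisfied and NOT v3 drops from the rest; 0 of the 2^5 = 32 assignments to the other variables satisfy what remains.
With v3 = false, by the same count on the reduced clause set, 6 assignments work.
Total: 0 + 6 = 6.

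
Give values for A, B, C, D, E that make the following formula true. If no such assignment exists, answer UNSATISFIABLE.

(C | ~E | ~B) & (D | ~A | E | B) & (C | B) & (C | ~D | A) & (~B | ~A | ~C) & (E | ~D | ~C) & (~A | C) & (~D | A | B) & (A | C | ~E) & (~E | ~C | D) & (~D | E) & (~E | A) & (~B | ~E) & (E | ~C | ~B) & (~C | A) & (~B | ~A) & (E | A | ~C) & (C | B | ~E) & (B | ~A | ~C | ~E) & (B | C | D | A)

Branch on C: set C = 0.
(B) alone gives B = 1.
(~E) alone gives E = 0.
(~A) alone gives A = 0.
(~D) alone gives D = 0.
Every clause now holds.

A ↦ 0,  B ↦ 1,  C ↦ 0,  D ↦ 0,  E ↦ 0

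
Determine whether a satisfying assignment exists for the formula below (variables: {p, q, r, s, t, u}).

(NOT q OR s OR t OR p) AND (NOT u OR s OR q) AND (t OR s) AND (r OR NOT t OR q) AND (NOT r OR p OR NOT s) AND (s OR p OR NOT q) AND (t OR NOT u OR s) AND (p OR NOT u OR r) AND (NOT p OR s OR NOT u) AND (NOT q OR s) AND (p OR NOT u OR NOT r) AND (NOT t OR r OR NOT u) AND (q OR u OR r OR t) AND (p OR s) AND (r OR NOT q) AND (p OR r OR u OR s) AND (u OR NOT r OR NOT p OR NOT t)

Satisfiable

Case t = true:
Case r = true:
Case p = true:
Unit clause (u) forces u = true.
Unit clause (s) forces s = true.
All clauses hold; q can take either value.
A satisfying assignment: p=true,  q=true,  r=true,  s=true,  t=true,  u=true.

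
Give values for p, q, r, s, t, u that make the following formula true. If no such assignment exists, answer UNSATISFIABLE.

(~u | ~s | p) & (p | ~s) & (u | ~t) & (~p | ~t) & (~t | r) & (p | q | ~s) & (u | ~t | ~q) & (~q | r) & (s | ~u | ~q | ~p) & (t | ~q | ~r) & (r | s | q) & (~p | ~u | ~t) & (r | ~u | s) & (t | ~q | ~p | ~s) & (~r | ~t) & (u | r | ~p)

p=1,  q=0,  r=1,  s=0,  t=0,  u=1

Branch on p: set p = 1.
From the singleton clause (~t), t = 0.
Branch on q: set q = 0.
Branch on r: set r = 1.
Every clause is now satisfied; s, u are unconstrained.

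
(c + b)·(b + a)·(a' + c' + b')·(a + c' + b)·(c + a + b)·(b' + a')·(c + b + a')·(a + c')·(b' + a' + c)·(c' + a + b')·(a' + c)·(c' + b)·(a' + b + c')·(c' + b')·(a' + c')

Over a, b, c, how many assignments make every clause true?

1

There are 2^3 = 8 truth assignments over (a, b, c).
Split on c. With c = 1, the clauses containing c are satisfied and c' drops from the rest; 0 of the 2^2 = 4 assignments to the other variables satisfy what remains.
With c = 0, by the same count on the reduced clause set, 1 assignment works.
Total: 0 + 1 = 1.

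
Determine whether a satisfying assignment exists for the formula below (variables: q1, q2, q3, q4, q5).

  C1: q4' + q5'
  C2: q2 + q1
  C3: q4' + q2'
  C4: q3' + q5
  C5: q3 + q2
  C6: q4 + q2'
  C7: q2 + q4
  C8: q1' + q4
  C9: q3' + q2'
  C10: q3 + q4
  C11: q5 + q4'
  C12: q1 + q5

No

Suppose q4 = 0.
From the singleton clause (q2'), q2 = 0.
That conflicts with the unit clause (q2).
Backtrack on q4: now try q4 = 1.
From the singleton clause (q5'), q5 = 0.
That conflicts with the unit clause (q5).
Either choice for q4 ends in contradiction.
No assignment satisfies every clause.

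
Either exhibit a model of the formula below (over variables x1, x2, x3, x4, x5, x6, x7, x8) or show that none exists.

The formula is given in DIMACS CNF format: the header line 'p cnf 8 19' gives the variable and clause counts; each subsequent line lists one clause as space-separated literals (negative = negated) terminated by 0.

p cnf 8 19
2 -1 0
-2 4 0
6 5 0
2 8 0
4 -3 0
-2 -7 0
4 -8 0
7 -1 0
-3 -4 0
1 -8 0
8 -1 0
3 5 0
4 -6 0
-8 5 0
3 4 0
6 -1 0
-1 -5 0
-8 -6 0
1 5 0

Case x2 = True:
From the singleton clause (x4), x4 = True.
From the singleton clause (¬x7), x7 = False.
From the singleton clause (¬x1), x1 = False.
From the singleton clause (¬x3), x3 = False.
From the singleton clause (¬x8), x8 = False.
From the singleton clause (x5), x5 = True.
All clauses hold; x6 can take either value.

x1: False; x2: True; x3: False; x4: True; x5: True; x6: False; x7: False; x8: False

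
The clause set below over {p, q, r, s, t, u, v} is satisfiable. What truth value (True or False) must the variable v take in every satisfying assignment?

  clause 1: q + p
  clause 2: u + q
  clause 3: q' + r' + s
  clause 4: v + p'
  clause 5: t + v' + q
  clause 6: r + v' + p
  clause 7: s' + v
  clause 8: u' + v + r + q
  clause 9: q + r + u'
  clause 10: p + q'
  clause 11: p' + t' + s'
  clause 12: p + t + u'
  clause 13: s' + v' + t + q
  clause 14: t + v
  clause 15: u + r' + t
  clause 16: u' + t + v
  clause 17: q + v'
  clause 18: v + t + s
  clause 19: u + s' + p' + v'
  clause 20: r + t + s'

True

Suppose v = 0.
(p') alone gives p = 0.
(q) alone gives q = 1.
But (q') is also a unit clause — contradiction.
So every satisfying assignment has v = True.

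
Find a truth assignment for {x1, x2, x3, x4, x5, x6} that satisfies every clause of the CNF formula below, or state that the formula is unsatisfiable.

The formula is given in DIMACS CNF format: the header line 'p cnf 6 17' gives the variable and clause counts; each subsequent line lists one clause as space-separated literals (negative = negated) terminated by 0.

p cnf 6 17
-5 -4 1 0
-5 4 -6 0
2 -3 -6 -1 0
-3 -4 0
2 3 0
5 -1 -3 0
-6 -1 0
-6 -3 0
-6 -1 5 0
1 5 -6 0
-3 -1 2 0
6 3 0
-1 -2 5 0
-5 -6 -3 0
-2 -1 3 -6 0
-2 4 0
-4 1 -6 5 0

x1 ↦ False; x2 ↦ False; x3 ↦ True; x4 ↦ False; x5 ↦ False; x6 ↦ False

Try x3 = True.
The clause (¬x4) is unit, so x4 = False.
The clause (¬x6) is unit, so x6 = False.
The clause (¬x2) is unit, so x2 = False.
The clause (¬x1) is unit, so x1 = False.
No clause remains; x5 is free.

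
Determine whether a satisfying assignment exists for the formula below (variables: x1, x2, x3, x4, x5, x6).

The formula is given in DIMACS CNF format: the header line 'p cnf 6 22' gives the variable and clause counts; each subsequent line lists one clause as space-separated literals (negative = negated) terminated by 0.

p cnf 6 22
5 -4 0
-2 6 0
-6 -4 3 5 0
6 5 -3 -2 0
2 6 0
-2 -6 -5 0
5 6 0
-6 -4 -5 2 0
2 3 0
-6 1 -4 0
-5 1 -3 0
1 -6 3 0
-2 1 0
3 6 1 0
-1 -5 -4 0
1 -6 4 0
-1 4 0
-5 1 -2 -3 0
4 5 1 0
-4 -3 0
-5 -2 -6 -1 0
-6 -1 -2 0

Branch on x5: set x5 = True.
Branch on x2: set x2 = False.
From the singleton clause (x6), x6 = True.
From the singleton clause (¬x4), x4 = False.
From the singleton clause (x3), x3 = True.
From the singleton clause (x1), x1 = True.
Now (¬x1) is unsatisfied and unit — conflict.
Backtrack on x2: now try x2 = True.
From the singleton clause (x6), x6 = True.
Now (¬x6) is unsatisfied and unit — conflict.
Neither x2 = True nor x2 = False works.
Backtrack on x5: now try x5 = False.
From the singleton clause (¬x4), x4 = False.
From the singleton clause (x6), x6 = True.
From the singleton clause (x1), x1 = True.
Now (¬x1) is unsatisfied and unit — conflict.
Neither x5 = True nor x5 = False works.
No assignment satisfies every clause.

Unsatisfiable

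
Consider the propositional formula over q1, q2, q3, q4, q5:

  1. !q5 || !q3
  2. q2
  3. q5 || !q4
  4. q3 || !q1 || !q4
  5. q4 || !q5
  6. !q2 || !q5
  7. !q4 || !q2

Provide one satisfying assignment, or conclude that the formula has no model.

q1 ↦ false; q2 ↦ true; q3 ↦ false; q4 ↦ false; q5 ↦ false

From the singleton clause (q2), q2 = true.
From the singleton clause (!q5), q5 = false.
From the singleton clause (!q4), q4 = false.
Every clause is now satisfied; q1, q3 are unconstrained.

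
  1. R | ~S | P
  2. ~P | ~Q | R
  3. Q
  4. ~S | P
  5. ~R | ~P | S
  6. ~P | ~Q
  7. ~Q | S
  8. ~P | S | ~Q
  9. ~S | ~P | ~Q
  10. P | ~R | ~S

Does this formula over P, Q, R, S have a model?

(Q) alone gives Q = 1.
(~P) alone gives P = 0.
(~S) alone gives S = 0.
That conflicts with the unit clause (S).
No assignment satisfies every clause.

No, unsatisfiable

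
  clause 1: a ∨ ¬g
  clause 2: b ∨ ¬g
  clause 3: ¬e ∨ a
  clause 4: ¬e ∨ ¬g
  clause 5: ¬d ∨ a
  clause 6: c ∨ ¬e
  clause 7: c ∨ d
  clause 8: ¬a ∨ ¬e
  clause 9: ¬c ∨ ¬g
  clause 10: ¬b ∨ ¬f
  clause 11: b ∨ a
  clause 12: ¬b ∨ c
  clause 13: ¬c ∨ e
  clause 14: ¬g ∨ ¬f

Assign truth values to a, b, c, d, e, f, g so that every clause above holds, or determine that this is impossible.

a=True; b=False; c=False; d=True; e=False; f=True; g=False

Try a = True.
Unit clause (¬e) forces e = False.
Unit clause (¬c) forces c = False.
Unit clause (d) forces d = True.
Unit clause (¬b) forces b = False.
Unit clause (¬g) forces g = False.
No clause remains; f is free.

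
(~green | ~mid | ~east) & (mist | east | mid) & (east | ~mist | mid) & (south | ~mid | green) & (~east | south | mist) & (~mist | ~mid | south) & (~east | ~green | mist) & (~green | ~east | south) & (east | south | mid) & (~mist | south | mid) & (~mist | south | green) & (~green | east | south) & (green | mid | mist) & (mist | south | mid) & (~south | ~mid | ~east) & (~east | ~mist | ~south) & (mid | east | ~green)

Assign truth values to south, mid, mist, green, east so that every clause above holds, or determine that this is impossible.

Try green = 0.
Try south = 1.
Try mid = 1.
From the singleton clause (~east), east = 0.
All clauses hold; mist can take either value.

south=1, mid=1, mist=1, green=0, east=0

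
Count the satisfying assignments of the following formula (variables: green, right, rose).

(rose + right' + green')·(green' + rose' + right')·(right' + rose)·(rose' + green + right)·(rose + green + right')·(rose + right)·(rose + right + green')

There are 2^3 = 8 truth assignments over (green, right, rose).
Split on green. With green = 1, the clauses containing green are satisfied and green' drops from the rest; 1 of the 2^2 = 4 assignments to the other variables satisfy what remains.
With green = 0, by the same count on the reduced clause set, 1 assignment works.
(One model: green=F, right=T, rose=T.)
Total: 1 + 1 = 2.

2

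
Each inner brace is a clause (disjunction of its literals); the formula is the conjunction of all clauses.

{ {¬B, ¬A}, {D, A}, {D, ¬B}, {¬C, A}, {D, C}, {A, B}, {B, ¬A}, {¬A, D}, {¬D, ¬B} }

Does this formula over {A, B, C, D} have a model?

Case B = False:
(A) alone gives A = True.
Now (¬A) is unsatisfied and unit — conflict.
Undo B and try B = True.
(¬A) alone gives A = False.
(D) alone gives D = True.
Now (¬D) is unsatisfied and unit — conflict.
Both values of B lead to a conflict.
No assignment satisfies every clause.

Unsatisfiable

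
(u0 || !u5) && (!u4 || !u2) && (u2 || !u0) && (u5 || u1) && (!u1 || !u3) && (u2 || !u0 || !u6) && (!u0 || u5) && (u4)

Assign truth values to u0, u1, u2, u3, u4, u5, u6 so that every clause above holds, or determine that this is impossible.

u0: false, u1: true, u2: false, u3: false, u4: true, u5: false, u6: false

Unit clause (u4) forces u4 = true.
Unit clause (!u2) forces u2 = false.
Unit clause (!u0) forces u0 = false.
Unit clause (!u5) forces u5 = false.
Unit clause (u1) forces u1 = true.
Unit clause (!u3) forces u3 = false.
All clauses hold; u6 can take either value.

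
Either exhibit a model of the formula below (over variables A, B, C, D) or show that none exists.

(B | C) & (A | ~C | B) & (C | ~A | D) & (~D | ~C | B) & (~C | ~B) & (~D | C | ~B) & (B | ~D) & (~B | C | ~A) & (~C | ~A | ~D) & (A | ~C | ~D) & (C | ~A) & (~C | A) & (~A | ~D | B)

A: 1; B: 0; C: 1; D: 0

Try B = 0.
Unit clause (C) forces C = 1.
Unit clause (A) forces A = 1.
Unit clause (~D) forces D = 0.
This assignment satisfies each clause.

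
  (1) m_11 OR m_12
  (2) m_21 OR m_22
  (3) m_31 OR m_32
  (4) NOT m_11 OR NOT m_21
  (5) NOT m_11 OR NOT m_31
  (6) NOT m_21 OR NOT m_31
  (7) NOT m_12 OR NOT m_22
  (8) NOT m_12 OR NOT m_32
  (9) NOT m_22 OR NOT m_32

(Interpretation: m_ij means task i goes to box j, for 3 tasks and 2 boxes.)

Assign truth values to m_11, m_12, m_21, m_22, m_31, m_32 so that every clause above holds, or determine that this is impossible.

UNSATISFIABLE

Case m_11 = true:
The clause (NOT m_21) is unit, so m_21 = false.
The clause (m_22) is unit, so m_22 = true.
The clause (NOT m_31) is unit, so m_31 = false.
The clause (m_32) is unit, so m_32 = true.
Now (NOT m_32) is unsatisfied and unit — conflict.
That branch fails; take m_11 = false instead.
The clause (m_12) is unit, so m_12 = true.
The clause (NOT m_22) is unit, so m_22 = false.
The clause (m_21) is unit, so m_21 = true.
The clause (NOT m_31) is unit, so m_31 = false.
The clause (m_32) is unit, so m_32 = true.
Now (NOT m_32) is unsatisfied and unit — conflict.
Either choice for m_11 ends in contradiction.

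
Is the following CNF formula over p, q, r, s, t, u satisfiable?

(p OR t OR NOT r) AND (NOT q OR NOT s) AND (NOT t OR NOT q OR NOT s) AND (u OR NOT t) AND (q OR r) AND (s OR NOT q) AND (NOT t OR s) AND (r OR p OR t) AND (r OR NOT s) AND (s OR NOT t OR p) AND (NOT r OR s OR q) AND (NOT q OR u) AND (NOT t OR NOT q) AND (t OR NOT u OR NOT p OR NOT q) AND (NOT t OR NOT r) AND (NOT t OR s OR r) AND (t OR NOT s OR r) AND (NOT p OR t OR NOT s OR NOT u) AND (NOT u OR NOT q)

Yes

Suppose q = false.
Unit clause (r) forces r = true.
Unit clause (s) forces s = true.
Unit clause (NOT t) forces t = false.
Unit clause (p) forces p = true.
Unit clause (NOT u) forces u = false.
This assignment satisfies each clause.
A satisfying assignment: p ↦ true,  q ↦ false,  r ↦ true,  s ↦ true,  t ↦ false,  u ↦ false.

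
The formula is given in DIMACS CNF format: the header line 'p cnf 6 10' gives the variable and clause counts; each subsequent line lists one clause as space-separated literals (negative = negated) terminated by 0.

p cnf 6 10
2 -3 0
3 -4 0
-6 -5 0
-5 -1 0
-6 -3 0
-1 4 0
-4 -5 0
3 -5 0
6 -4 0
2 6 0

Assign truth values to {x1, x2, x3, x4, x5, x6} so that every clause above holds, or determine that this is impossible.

Try x2 = True.
Try x3 = True.
From the singleton clause (¬x6), x6 = False.
From the singleton clause (¬x4), x4 = False.
From the singleton clause (¬x1), x1 = False.
Every clause is now satisfied; x5 is unconstrained.

x1: False; x2: True; x3: True; x4: False; x5: True; x6: False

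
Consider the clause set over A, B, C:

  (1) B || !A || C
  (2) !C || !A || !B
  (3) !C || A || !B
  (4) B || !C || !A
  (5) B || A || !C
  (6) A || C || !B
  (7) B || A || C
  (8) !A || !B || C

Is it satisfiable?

Branch on B: set B = true.
Branch on C: set C = false.
The clause (A) is unit, so A = true.
But (!A) is also a unit clause — contradiction.
Backtrack on C: now try C = true.
The clause (!A) is unit, so A = false.
But (A) is also a unit clause — contradiction.
Neither C = true nor C = false works.
Backtrack on B: now try B = false.
Branch on A: set A = false.
The clause (!C) is unit, so C = false.
But (C) is also a unit clause — contradiction.
Backtrack on A: now try A = true.
The clause (C) is unit, so C = true.
But (!C) is also a unit clause — contradiction.
Neither A = true nor A = false works.
Neither B = true nor B = false works.
No assignment satisfies every clause.

No, unsatisfiable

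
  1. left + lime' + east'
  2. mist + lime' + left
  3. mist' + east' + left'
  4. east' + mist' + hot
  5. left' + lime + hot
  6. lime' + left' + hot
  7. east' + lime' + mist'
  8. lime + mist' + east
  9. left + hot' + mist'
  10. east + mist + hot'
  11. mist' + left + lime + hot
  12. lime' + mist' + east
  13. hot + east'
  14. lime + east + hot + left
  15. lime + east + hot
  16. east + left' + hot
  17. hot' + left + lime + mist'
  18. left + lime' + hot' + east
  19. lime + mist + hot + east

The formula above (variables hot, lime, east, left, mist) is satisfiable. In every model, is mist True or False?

Suppose mist = 1.
Case east = 0:
The clause (lime) is unit, so lime = 1.
Now (lime') is unsatisfied and unit — conflict.
Backtrack on east: now try east = 1.
The clause (left') is unit, so left = 0.
The clause (lime') is unit, so lime = 0.
The clause (hot) is unit, so hot = 1.
Now (hot') is unsatisfied and unit — conflict.
Both values of east lead to a conflict.
So every satisfying assignment has mist = False.

False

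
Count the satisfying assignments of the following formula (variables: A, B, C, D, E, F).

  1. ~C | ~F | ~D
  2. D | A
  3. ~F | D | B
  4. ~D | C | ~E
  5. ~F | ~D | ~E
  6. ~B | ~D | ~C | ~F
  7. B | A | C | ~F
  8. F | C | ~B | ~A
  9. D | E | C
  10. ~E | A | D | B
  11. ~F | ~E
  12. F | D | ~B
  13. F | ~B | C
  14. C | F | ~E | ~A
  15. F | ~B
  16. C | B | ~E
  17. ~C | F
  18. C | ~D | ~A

3

There are 2^6 = 64 truth assignments over (A, B, C, D, E, F).
Split on D. With D = 1, the clauses containing D are satisfied and ~D drops from the rest; 2 of the 2^5 = 32 assignments to the other variables satisfy what remains.
With D = 0, by the same count on the reduced clause set, 1 assignment works.
Total: 2 + 1 = 3.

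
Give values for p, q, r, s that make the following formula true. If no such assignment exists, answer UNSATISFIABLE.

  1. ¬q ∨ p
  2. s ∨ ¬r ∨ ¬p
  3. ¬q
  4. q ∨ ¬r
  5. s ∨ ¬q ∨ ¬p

p: False; q: False; r: False; s: False

Unit clause (¬q) forces q = False.
Unit clause (¬r) forces r = False.
No clause remains; p, s are free.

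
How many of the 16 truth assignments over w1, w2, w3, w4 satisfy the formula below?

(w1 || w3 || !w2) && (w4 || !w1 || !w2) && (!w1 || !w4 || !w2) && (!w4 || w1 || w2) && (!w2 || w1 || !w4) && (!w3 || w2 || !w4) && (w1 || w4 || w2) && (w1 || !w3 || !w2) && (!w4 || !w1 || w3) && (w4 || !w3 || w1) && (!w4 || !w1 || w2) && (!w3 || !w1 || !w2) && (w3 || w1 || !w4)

2

There are 2^4 = 16 truth assignments over (w1, w2, w3, w4).
Check each against the 13 clauses (columns in the order w1, w2, w3, w4):
  F F F F  ✗ fails (w1 || w4 || w2)
  F F F T  ✗ fails (!w4 || w1 || w2)
  F F T F  ✗ fails (w1 || w4 || w2)
  F F T T  ✗ fails (!w4 || w1 || w2)
  F T F F  ✗ fails (w1 || w3 || !w2)
  F T F T  ✗ fails (w1 || w3 || !w2)
  F T T F  ✗ fails (w1 || !w3 || !w2)
  F T T T  ✗ fails (!w2 || w1 || !w4)
  T F F F  ✓ satisfies all
  T F F T  ✗ fails (!w4 || !w1 || w3)
  T F T F  ✓ satisfies all
  T F T T  ✗ fails (!w3 || w2 || !w4)
  T T F F  ✗ fails (w4 || !w1 || !w2)
  T T F T  ✗ fails (!w1 || !w4 || !w2)
  T T T F  ✗ fails (w4 || !w1 || !w2)
  T T T T  ✗ fails (!w1 || !w4 || !w2)
2 of the 16 rows are models.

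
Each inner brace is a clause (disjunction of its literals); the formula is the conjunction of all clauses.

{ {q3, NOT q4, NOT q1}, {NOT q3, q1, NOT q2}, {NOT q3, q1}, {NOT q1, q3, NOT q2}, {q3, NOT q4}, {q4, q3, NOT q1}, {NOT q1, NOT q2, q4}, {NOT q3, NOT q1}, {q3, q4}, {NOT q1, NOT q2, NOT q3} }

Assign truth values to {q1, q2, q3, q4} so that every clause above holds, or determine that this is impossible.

Branch on q3: set q3 = false.
Unit clause (NOT q4) forces q4 = false.
That conflicts with the unit clause (q4).
That branch fails; take q3 = true instead.
Unit clause (q1) forces q1 = true.
That conflicts with the unit clause (NOT q1).
Neither q3 = true nor q3 = false works.

UNSATISFIABLE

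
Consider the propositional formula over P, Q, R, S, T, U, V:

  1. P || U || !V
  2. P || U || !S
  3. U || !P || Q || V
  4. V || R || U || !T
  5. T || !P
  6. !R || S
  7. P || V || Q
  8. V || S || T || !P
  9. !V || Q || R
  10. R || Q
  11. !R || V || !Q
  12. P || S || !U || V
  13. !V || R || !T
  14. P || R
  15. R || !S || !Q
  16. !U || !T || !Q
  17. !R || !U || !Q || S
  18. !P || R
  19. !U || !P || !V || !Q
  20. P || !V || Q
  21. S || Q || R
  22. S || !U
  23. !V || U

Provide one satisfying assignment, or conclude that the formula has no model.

Suppose T = true.
Suppose R = true.
Unit clause (S) forces S = true.
Suppose P = true.
Suppose V = true.
Unit clause (U) forces U = true.
Unit clause (!Q) forces Q = false.
All clauses are satisfied.

P ↦ true,  Q ↦ false,  R ↦ true,  S ↦ true,  T ↦ true,  U ↦ true,  V ↦ true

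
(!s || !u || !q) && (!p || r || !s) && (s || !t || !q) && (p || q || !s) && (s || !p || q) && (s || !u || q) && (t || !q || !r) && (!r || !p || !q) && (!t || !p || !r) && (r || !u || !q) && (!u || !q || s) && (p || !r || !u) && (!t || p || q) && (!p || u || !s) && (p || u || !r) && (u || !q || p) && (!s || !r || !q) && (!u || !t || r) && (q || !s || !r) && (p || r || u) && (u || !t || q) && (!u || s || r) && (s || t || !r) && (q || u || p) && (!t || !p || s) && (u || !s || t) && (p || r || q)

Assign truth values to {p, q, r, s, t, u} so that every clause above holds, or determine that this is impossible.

Try s = false.
Try t = false.
(!r) alone gives r = false.
(!u) alone gives u = false.
(p) alone gives p = true.
(q) alone gives q = true.
All clauses are satisfied.

p ↦ true; q ↦ true; r ↦ false; s ↦ false; t ↦ false; u ↦ false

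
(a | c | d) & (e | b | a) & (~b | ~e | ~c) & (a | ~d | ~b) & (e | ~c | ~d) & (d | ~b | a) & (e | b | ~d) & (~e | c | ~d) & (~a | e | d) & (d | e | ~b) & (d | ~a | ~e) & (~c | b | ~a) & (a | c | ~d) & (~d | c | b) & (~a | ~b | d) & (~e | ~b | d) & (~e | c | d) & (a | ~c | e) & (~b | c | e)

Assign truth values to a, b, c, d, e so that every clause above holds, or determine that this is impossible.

Suppose a = 0.
Suppose c = 1.
(e) alone gives e = 1.
(~b) alone gives b = 0.
Every clause is now satisfied; d is unconstrained.

a=0,  b=0,  c=1,  d=0,  e=1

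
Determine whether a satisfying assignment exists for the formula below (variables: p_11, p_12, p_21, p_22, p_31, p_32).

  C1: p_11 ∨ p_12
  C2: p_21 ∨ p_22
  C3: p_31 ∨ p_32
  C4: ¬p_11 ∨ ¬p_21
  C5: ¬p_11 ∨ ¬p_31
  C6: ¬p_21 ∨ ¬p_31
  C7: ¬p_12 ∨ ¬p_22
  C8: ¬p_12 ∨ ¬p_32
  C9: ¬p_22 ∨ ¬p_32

Try p_11 = True.
The clause (¬p_21) is unit, so p_21 = False.
The clause (p_22) is unit, so p_22 = True.
The clause (¬p_31) is unit, so p_31 = False.
The clause (p_32) is unit, so p_32 = True.
But (¬p_32) is also a unit clause — contradiction.
That branch fails; take p_11 = False instead.
The clause (p_12) is unit, so p_12 = True.
The clause (¬p_22) is unit, so p_22 = False.
The clause (p_21) is unit, so p_21 = True.
The clause (¬p_31) is unit, so p_31 = False.
The clause (p_32) is unit, so p_32 = True.
But (¬p_32) is also a unit clause — contradiction.
Neither p_11 = True nor p_11 = False works.
No assignment satisfies every clause.

No, unsatisfiable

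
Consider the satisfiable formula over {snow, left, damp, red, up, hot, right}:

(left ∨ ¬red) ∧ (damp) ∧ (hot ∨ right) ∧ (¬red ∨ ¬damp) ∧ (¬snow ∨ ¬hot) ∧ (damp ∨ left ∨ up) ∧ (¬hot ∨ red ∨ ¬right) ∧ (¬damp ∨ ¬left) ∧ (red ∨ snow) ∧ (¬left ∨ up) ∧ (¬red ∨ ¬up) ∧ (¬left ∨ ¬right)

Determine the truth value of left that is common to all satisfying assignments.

Suppose left = True.
From the singleton clause (damp), damp = True.
That conflicts with the unit clause (¬damp).
So every satisfying assignment has left = False.

False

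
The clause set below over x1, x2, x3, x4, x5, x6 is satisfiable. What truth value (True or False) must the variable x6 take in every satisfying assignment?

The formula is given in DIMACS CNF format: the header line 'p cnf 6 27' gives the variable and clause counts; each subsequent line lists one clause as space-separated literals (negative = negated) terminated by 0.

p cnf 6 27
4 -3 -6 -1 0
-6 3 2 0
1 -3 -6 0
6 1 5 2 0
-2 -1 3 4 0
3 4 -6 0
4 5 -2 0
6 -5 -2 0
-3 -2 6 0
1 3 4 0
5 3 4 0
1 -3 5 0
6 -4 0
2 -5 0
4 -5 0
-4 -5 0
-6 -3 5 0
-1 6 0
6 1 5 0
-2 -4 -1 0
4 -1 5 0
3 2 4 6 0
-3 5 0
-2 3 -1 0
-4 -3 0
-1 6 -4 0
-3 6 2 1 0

Suppose x6 = False.
Unit clause (¬x4) forces x4 = False.
Unit clause (¬x5) forces x5 = False.
Unit clause (¬x2) forces x2 = False.
Unit clause (x1) forces x1 = True.
That conflicts with the unit clause (¬x1).
So every satisfying assignment has x6 = True.

True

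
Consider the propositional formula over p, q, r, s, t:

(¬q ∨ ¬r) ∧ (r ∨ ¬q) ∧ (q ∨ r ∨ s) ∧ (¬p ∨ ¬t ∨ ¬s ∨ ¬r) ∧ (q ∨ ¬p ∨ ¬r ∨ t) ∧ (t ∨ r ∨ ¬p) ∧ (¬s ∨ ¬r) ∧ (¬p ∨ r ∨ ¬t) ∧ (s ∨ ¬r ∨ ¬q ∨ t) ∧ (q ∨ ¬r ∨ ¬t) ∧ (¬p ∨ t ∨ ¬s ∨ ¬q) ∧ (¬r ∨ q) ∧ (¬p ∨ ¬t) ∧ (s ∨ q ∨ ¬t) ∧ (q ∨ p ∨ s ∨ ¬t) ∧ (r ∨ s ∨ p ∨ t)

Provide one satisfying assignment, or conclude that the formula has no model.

p=False,  q=False,  r=False,  s=True,  t=True

Suppose q = False.
Unit clause (¬r) forces r = False.
Unit clause (s) forces s = True.
Suppose t = True.
Unit clause (¬p) forces p = False.
All clauses are satisfied.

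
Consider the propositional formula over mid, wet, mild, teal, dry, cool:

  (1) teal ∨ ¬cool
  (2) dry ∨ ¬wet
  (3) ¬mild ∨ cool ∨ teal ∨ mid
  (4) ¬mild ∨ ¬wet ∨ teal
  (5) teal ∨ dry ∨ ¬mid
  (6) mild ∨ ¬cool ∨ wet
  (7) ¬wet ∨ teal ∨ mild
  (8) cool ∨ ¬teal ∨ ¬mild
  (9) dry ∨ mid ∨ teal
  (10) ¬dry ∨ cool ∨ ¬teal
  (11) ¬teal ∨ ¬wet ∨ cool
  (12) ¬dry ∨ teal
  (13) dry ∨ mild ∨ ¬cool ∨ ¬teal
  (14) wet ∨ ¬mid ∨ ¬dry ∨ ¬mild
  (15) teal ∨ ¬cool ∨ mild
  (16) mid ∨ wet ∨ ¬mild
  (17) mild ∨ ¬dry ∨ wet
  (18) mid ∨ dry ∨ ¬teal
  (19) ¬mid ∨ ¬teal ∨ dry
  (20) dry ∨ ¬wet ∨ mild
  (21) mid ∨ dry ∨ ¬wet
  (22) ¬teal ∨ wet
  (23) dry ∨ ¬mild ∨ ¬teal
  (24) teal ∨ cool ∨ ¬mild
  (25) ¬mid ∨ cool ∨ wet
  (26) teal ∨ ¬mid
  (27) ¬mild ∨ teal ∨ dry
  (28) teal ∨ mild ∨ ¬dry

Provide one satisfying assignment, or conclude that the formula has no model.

mid ↦ False,  wet ↦ True,  mild ↦ True,  teal ↦ True,  dry ↦ True,  cool ↦ True

Case teal = True:
(wet) alone gives wet = True.
(dry) alone gives dry = True.
(cool) alone gives cool = True.
No clause remains; mid, mild are free.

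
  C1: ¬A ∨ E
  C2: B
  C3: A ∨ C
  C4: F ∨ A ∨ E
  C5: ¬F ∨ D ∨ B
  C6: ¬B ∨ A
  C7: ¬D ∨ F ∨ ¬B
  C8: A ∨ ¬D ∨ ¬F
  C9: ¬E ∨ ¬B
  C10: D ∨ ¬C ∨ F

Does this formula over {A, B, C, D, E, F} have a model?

(B) alone gives B = True.
(A) alone gives A = True.
(E) alone gives E = True.
That conflicts with the unit clause (¬E).
No assignment satisfies every clause.

Unsatisfiable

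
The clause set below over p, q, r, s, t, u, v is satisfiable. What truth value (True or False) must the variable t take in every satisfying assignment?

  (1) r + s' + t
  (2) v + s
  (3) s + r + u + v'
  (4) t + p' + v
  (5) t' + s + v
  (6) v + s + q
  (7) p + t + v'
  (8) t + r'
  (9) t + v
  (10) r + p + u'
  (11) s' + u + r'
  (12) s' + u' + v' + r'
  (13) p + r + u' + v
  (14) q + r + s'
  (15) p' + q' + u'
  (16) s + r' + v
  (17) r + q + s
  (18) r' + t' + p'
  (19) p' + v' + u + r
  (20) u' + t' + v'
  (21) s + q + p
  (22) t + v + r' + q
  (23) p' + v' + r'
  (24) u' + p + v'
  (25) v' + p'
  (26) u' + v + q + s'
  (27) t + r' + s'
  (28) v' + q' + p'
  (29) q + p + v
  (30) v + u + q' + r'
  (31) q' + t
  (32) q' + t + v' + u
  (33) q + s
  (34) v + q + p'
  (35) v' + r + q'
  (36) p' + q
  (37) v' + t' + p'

Suppose t = 0.
Unit clause (r') forces r = 0.
Unit clause (s') forces s = 0.
Unit clause (v) forces v = 1.
Unit clause (u) forces u = 1.
Unit clause (p) forces p = 1.
But (p') is also a unit clause — contradiction.
So every satisfying assignment has t = True.

True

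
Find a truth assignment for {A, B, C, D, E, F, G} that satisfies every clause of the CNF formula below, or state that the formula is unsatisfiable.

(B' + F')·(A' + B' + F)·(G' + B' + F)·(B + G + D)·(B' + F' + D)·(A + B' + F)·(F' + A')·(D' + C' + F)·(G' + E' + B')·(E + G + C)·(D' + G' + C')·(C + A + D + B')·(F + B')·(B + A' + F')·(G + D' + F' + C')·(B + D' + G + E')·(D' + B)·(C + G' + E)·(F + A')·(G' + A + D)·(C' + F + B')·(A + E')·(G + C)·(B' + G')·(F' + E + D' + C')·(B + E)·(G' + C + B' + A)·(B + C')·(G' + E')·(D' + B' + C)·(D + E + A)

Suppose B = 0.
(D') alone gives D = 0.
(G) alone gives G = 1.
(A) alone gives A = 1.
(F') alone gives F = 0.
But (F) is also a unit clause — contradiction.
So B must be the other value — set B = 1.
(F') alone gives F = 0.
But (F) is also a unit clause — contradiction.
Either choice for B ends in contradiction.

UNSATISFIABLE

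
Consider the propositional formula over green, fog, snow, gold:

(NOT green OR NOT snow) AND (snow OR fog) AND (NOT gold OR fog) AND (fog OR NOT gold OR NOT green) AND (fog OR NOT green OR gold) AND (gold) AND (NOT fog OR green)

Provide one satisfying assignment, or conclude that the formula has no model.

From the singleton clause (gold), gold = true.
From the singleton clause (fog), fog = true.
From the singleton clause (green), green = true.
From the singleton clause (NOT snow), snow = false.
This assignment satisfies each clause.

green ↦ true; fog ↦ true; snow ↦ false; gold ↦ true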